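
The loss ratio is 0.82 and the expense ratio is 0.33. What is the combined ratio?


Combined ratio = loss ratio + expense ratio
= 0.82 + 0.33
= 1.15


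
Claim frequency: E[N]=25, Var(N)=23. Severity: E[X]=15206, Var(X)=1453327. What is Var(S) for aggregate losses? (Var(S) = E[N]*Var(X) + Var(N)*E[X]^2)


Var(S) = E[N]*Var(X) + Var(N)*E[X]^2
= 25*1453327 + 23*15206^2
= 36333175 + 5318116028
= 5.3544e+09


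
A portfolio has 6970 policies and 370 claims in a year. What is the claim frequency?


frequency = claims / policies
= 370 / 6970
= 0.0531


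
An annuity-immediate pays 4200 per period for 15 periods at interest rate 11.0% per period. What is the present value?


PV = PMT * (1 - (1+i)^(-n)) / i
= 4200 * (1 - (1+0.11)^(-15)) / 0.11
= 4200 * (1 - 0.209004) / 0.11
= 4200 * 7.19087
= 30201.6522


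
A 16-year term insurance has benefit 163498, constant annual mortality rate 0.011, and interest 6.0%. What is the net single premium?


NSP = benefit * sum_{k=0}^{n-1} k_p_x * q * v^(k+1)
With constant q=0.011, v=0.943396
Sum = 0.103834
NSP = 163498 * 0.103834
= 16976.6928


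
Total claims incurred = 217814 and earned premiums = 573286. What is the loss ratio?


Loss ratio = claims / premiums
= 217814 / 573286
= 0.3799


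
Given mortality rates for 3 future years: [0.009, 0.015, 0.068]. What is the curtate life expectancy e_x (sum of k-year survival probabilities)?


e_x = sum_{k=1}^{n} k_p_x
k_p_x values:
  1_p_x = 0.991
  2_p_x = 0.976135
  3_p_x = 0.909758
e_x = 2.8769


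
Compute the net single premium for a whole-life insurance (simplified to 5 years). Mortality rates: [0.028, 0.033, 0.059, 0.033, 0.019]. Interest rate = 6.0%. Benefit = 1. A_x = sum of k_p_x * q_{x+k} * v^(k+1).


v = 0.943396
Year 0: k_p_x=1.0, q=0.028, term=0.026415
Year 1: k_p_x=0.972, q=0.033, term=0.028548
Year 2: k_p_x=0.939924, q=0.059, term=0.046562
Year 3: k_p_x=0.884468, q=0.033, term=0.023119
Year 4: k_p_x=0.855281, q=0.019, term=0.012143
A_x = 0.1368


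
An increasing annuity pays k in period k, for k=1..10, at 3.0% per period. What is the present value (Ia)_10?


(Ia)_n = sum_{k=1}^{n} k * v^k, v = 1/(1+i)
v = 0.970874
Sum computed term by term:
(Ia)_10 = 44.839


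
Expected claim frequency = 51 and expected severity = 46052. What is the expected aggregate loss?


E[S] = E[N] * E[X]
= 51 * 46052
= 2.3487e+06


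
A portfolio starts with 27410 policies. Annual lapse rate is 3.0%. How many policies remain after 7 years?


remaining = initial * (1 - lapse)^years
= 27410 * (1 - 0.03)^7
= 27410 * 0.807983
= 22146.8098


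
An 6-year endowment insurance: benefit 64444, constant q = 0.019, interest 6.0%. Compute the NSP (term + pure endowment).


Term component = 5760.7844
Pure endowment = 6_p_x * v^6 * benefit = 0.89128 * 0.704961 * 64444 = 40491.2647
NSP = 46252.0491


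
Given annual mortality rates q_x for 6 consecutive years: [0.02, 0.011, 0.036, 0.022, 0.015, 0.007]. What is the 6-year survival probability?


p_k = 1 - q_k for each year
Survival = product of (1 - q_k)
= 0.98 * 0.989 * 0.964 * 0.978 * 0.985 * 0.993
= 0.8938


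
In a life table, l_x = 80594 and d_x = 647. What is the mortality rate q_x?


q_x = d_x / l_x
= 647 / 80594
= 0.008


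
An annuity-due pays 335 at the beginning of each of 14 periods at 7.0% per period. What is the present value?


PV_due = PMT * (1-(1+i)^(-n))/i * (1+i)
PV_immediate = 2929.7318
PV_due = 2929.7318 * 1.07
= 3134.813


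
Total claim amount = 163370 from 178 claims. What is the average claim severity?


severity = total / number
= 163370 / 178
= 917.809


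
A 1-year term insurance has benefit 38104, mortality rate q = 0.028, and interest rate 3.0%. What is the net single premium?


NSP = benefit * q * v
v = 1/(1+i) = 0.970874
NSP = 38104 * 0.028 * 0.970874
= 1035.8369


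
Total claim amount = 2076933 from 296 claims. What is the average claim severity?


severity = total / number
= 2076933 / 296
= 7016.6655


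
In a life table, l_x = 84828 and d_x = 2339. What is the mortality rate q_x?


q_x = d_x / l_x
= 2339 / 84828
= 0.0276


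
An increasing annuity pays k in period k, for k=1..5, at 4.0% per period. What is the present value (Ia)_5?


(Ia)_n = sum_{k=1}^{n} k * v^k, v = 1/(1+i)
v = 0.961538
Sum computed term by term:
(Ia)_5 = 13.0065


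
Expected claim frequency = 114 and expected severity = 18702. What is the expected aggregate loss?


E[S] = E[N] * E[X]
= 114 * 18702
= 2.1320e+06


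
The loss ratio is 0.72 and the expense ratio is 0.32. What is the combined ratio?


Combined ratio = loss ratio + expense ratio
= 0.72 + 0.32
= 1.04


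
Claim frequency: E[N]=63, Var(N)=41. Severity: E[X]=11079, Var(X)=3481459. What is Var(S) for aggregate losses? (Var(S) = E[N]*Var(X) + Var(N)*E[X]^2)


Var(S) = E[N]*Var(X) + Var(N)*E[X]^2
= 63*3481459 + 41*11079^2
= 219331917 + 5032513881
= 5.2518e+09


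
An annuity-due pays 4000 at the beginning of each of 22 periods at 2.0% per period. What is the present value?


PV_due = PMT * (1-(1+i)^(-n))/i * (1+i)
PV_immediate = 70632.1928
PV_due = 70632.1928 * 1.02
= 72044.8366


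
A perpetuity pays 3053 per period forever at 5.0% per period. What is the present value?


PV = PMT / i
= 3053 / 0.05
= 61060.0


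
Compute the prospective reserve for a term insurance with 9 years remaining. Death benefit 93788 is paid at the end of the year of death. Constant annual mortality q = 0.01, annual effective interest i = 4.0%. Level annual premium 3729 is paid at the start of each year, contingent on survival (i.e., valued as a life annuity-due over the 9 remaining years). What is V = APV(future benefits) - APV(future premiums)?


v = 1/(1+i) = 0.961538
APV(future benefits) per unit = sum_{k=0}^{8} k_p_x * q * v^(k+1) = 0.071635
APV(future benefits) = 93788 * 0.071635 = 6718.5015
Life annuity-due factor ä_{x:9} = sum_{k=0}^{8} k_p_x * v^k = 7.450038
APV(future premiums) = 3729 * 7.450038 = 27781.1913
V = 6718.5015 - 27781.1913
= -21062.6899


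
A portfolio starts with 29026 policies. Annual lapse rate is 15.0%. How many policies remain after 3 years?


remaining = initial * (1 - lapse)^years
= 29026 * (1 - 0.15)^3
= 29026 * 0.614125
= 17825.5922


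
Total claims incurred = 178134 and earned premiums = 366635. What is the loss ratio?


Loss ratio = claims / premiums
= 178134 / 366635
= 0.4859


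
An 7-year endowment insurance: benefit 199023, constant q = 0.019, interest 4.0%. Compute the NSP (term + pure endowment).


Term component = 21507.3602
Pure endowment = 7_p_x * v^7 * benefit = 0.874345 * 0.759918 * 199023 = 132236.9869
NSP = 153744.347


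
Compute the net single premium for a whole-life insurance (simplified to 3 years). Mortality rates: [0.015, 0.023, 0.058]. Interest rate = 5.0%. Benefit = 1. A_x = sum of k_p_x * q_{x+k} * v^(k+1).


v = 0.952381
Year 0: k_p_x=1.0, q=0.015, term=0.014286
Year 1: k_p_x=0.985, q=0.023, term=0.020549
Year 2: k_p_x=0.962345, q=0.058, term=0.048216
A_x = 0.0831


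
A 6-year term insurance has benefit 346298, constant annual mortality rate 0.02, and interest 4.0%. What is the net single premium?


NSP = benefit * sum_{k=0}^{n-1} k_p_x * q * v^(k+1)
With constant q=0.02, v=0.961538
Sum = 0.099969
NSP = 346298 * 0.099969
= 34618.9377


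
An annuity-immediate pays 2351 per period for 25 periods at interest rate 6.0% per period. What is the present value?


PV = PMT * (1 - (1+i)^(-n)) / i
= 2351 * (1 - (1+0.06)^(-25)) / 0.06
= 2351 * (1 - 0.232999) / 0.06
= 2351 * 12.783356
= 30053.6703


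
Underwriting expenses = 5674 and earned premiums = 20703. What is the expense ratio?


Expense ratio = expenses / premiums
= 5674 / 20703
= 0.2741


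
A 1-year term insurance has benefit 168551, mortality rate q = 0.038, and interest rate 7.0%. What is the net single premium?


NSP = benefit * q * v
v = 1/(1+i) = 0.934579
NSP = 168551 * 0.038 * 0.934579
= 5985.9234


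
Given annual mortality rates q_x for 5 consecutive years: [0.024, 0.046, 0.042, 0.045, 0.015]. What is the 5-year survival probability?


p_k = 1 - q_k for each year
Survival = product of (1 - q_k)
= 0.976 * 0.954 * 0.958 * 0.955 * 0.985
= 0.8391


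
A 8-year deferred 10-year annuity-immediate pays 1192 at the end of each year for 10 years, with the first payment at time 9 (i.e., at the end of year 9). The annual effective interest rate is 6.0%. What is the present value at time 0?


PV at time 8 of the 10-year annuity-immediate:
a_n = 1192 * (1-(1+0.06)^(-10))/0.06 = 8773.2238
Discount back 8 years to time 0:
PV = 8773.2238 * (1+0.06)^(-8)
= 8773.2238 * 0.627412
= 5504.4291


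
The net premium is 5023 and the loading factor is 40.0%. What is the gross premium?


Gross = net * (1 + loading)
= 5023 * (1 + 0.4)
= 5023 * 1.4
= 7032.2


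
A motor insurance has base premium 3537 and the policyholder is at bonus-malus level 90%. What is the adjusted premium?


adjusted = base * BM_level / 100
= 3537 * 90 / 100
= 3537 * 0.9
= 3183.3


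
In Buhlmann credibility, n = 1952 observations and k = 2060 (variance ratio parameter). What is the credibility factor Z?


Z = n / (n + k)
= 1952 / (1952 + 2060)
= 1952 / 4012
= 0.4865


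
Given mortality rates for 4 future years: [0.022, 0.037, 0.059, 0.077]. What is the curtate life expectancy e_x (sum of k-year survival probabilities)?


e_x = sum_{k=1}^{n} k_p_x
k_p_x values:
  1_p_x = 0.978
  2_p_x = 0.941814
  3_p_x = 0.886247
  4_p_x = 0.818006
e_x = 3.6241


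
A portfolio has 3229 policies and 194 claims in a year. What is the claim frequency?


frequency = claims / policies
= 194 / 3229
= 0.0601


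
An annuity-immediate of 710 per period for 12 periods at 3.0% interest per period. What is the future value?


FV = PMT * ((1+i)^n - 1) / i
= 710 * ((1.03)^12 - 1) / 0.03
= 710 * (1.425761 - 1) / 0.03
= 10076.341


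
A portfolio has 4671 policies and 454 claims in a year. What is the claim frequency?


frequency = claims / policies
= 454 / 4671
= 0.0972


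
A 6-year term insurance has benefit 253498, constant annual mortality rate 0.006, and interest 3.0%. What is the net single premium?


NSP = benefit * sum_{k=0}^{n-1} k_p_x * q * v^(k+1)
With constant q=0.006, v=0.970874
Sum = 0.032036
NSP = 253498 * 0.032036
= 8121.0846


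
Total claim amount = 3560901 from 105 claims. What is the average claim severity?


severity = total / number
= 3560901 / 105
= 33913.3429


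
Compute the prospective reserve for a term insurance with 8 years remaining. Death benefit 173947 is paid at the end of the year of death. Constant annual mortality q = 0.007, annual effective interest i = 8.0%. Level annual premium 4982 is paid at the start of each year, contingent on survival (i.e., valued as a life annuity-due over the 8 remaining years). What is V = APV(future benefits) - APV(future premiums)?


v = 1/(1+i) = 0.925926
APV(future benefits) per unit = sum_{k=0}^{7} k_p_x * q * v^(k+1) = 0.039365
APV(future benefits) = 173947 * 0.039365 = 6847.4866
Life annuity-due factor ä_{x:8} = sum_{k=0}^{7} k_p_x * v^k = 6.073513
APV(future premiums) = 4982 * 6.073513 = 30258.2416
V = 6847.4866 - 30258.2416
= -23410.755


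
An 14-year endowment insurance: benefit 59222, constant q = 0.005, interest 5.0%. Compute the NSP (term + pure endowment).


Term component = 2848.9036
Pure endowment = 14_p_x * v^14 * benefit = 0.93223 * 0.505068 * 59222 = 27884.0603
NSP = 30732.9639


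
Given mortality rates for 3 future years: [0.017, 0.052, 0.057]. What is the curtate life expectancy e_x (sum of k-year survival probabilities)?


e_x = sum_{k=1}^{n} k_p_x
k_p_x values:
  1_p_x = 0.983
  2_p_x = 0.931884
  3_p_x = 0.878767
e_x = 2.7937


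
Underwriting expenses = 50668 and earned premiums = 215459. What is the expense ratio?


Expense ratio = expenses / premiums
= 50668 / 215459
= 0.2352


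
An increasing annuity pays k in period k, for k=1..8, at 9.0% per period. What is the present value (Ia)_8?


(Ia)_n = sum_{k=1}^{n} k * v^k, v = 1/(1+i)
v = 0.917431
Sum computed term by term:
(Ia)_8 = 22.4225


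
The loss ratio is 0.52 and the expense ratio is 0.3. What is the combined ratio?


Combined ratio = loss ratio + expense ratio
= 0.52 + 0.3
= 0.82


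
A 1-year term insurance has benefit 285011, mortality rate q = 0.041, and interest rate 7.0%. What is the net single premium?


NSP = benefit * q * v
v = 1/(1+i) = 0.934579
NSP = 285011 * 0.041 * 0.934579
= 10920.9822


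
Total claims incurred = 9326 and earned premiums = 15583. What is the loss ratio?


Loss ratio = claims / premiums
= 9326 / 15583
= 0.5985


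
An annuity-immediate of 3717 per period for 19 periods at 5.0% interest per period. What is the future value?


FV = PMT * ((1+i)^n - 1) / i
= 3717 * ((1.05)^19 - 1) / 0.05
= 3717 * (2.52695 - 1) / 0.05
= 113513.4775


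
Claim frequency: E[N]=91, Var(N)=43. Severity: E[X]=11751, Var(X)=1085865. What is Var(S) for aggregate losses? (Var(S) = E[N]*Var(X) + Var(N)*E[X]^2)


Var(S) = E[N]*Var(X) + Var(N)*E[X]^2
= 91*1085865 + 43*11751^2
= 98813715 + 5937698043
= 6.0365e+09


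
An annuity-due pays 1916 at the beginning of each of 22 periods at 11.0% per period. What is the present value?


PV_due = PMT * (1-(1+i)^(-n))/i * (1+i)
PV_immediate = 15664.7161
PV_due = 15664.7161 * 1.11
= 17387.8348


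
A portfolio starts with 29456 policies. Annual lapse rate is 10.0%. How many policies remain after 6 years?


remaining = initial * (1 - lapse)^years
= 29456 * (1 - 0.1)^6
= 29456 * 0.531441
= 15654.1261


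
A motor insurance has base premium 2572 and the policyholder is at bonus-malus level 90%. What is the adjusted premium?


adjusted = base * BM_level / 100
= 2572 * 90 / 100
= 2572 * 0.9
= 2314.8


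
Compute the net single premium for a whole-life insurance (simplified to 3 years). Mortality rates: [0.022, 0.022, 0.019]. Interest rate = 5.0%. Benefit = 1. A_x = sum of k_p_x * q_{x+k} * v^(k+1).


v = 0.952381
Year 0: k_p_x=1.0, q=0.022, term=0.020952
Year 1: k_p_x=0.978, q=0.022, term=0.019516
Year 2: k_p_x=0.956484, q=0.019, term=0.015699
A_x = 0.0562


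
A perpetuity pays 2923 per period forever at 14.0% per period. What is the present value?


PV = PMT / i
= 2923 / 0.14
= 20878.5714


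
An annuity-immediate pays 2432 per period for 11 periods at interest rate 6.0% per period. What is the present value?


PV = PMT * (1 - (1+i)^(-n)) / i
= 2432 * (1 - (1+0.06)^(-11)) / 0.06
= 2432 * (1 - 0.526788) / 0.06
= 2432 * 7.886875
= 19180.879


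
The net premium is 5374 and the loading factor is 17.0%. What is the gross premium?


Gross = net * (1 + loading)
= 5374 * (1 + 0.17)
= 5374 * 1.17
= 6287.58


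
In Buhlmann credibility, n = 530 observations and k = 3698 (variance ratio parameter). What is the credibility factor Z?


Z = n / (n + k)
= 530 / (530 + 3698)
= 530 / 4228
= 0.1254


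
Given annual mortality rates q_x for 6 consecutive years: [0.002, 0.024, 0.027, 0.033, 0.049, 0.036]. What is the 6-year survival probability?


p_k = 1 - q_k for each year
Survival = product of (1 - q_k)
= 0.998 * 0.976 * 0.973 * 0.967 * 0.951 * 0.964
= 0.8402


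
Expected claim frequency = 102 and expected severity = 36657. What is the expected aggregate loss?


E[S] = E[N] * E[X]
= 102 * 36657
= 3.7390e+06


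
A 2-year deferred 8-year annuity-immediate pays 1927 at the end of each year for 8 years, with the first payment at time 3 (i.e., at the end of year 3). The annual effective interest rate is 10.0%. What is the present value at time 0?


PV at time 2 of the 8-year annuity-immediate:
a_n = 1927 * (1-(1+0.1)^(-8))/0.1 = 10280.4028
Discount back 2 years to time 0:
PV = 10280.4028 * (1+0.1)^(-2)
= 10280.4028 * 0.826446
= 8496.2006


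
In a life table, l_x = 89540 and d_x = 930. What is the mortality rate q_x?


q_x = d_x / l_x
= 930 / 89540
= 0.0104


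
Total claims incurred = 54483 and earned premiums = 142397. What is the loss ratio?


Loss ratio = claims / premiums
= 54483 / 142397
= 0.3826


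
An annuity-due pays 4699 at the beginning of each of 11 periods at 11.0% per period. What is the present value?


PV_due = PMT * (1-(1+i)^(-n))/i * (1+i)
PV_immediate = 29164.4155
PV_due = 29164.4155 * 1.11
= 32372.5012


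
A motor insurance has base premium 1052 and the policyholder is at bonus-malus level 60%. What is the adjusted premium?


adjusted = base * BM_level / 100
= 1052 * 60 / 100
= 1052 * 0.6
= 631.2


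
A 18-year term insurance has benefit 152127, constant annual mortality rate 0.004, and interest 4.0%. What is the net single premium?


NSP = benefit * sum_{k=0}^{n-1} k_p_x * q * v^(k+1)
With constant q=0.004, v=0.961538
Sum = 0.049157
NSP = 152127 * 0.049157
= 7478.1498


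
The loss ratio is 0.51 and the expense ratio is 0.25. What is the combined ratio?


Combined ratio = loss ratio + expense ratio
= 0.51 + 0.25
= 0.76


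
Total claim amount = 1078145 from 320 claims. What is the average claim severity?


severity = total / number
= 1078145 / 320
= 3369.2031


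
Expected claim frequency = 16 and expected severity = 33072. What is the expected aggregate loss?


E[S] = E[N] * E[X]
= 16 * 33072
= 529152


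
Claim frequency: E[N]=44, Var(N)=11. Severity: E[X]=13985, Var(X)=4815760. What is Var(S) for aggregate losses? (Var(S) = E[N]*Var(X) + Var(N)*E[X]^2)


Var(S) = E[N]*Var(X) + Var(N)*E[X]^2
= 44*4815760 + 11*13985^2
= 211893440 + 2151382475
= 2.3633e+09


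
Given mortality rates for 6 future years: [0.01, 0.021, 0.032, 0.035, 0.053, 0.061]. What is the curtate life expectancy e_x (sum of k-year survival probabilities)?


e_x = sum_{k=1}^{n} k_p_x
k_p_x values:
  1_p_x = 0.99
  2_p_x = 0.96921
  3_p_x = 0.938195
  4_p_x = 0.905358
  5_p_x = 0.857374
  6_p_x = 0.805075
e_x = 5.4652


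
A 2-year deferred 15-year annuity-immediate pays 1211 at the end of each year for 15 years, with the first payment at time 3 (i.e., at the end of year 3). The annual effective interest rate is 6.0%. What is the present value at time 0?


PV at time 2 of the 15-year annuity-immediate:
a_n = 1211 * (1-(1+0.06)^(-15))/0.06 = 11761.5335
Discount back 2 years to time 0:
PV = 11761.5335 * (1+0.06)^(-2)
= 11761.5335 * 0.889996
= 10467.723


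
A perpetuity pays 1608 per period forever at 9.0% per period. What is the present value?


PV = PMT / i
= 1608 / 0.09
= 17866.6667


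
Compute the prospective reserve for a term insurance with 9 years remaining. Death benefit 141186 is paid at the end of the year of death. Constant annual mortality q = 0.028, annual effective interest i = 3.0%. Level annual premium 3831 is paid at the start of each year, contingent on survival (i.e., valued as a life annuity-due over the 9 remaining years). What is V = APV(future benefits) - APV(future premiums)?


v = 1/(1+i) = 0.970874
APV(future benefits) per unit = sum_{k=0}^{8} k_p_x * q * v^(k+1) = 0.196215
APV(future benefits) = 141186 * 0.196215 = 27702.7499
Life annuity-due factor ä_{x:9} = sum_{k=0}^{8} k_p_x * v^k = 7.217893
APV(future premiums) = 3831 * 7.217893 = 27651.7482
V = 27702.7499 - 27651.7482
= 51.0018


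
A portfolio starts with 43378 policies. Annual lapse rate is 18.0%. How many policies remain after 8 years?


remaining = initial * (1 - lapse)^years
= 43378 * (1 - 0.18)^8
= 43378 * 0.204414
= 8867.0742


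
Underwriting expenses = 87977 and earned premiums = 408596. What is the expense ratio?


Expense ratio = expenses / premiums
= 87977 / 408596
= 0.2153


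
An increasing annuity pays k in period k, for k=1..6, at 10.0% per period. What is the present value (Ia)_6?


(Ia)_n = sum_{k=1}^{n} k * v^k, v = 1/(1+i)
v = 0.909091
Sum computed term by term:
(Ia)_6 = 14.0394


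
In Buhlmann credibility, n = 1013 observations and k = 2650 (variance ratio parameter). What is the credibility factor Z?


Z = n / (n + k)
= 1013 / (1013 + 2650)
= 1013 / 3663
= 0.2765


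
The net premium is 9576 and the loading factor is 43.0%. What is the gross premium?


Gross = net * (1 + loading)
= 9576 * (1 + 0.43)
= 9576 * 1.43
= 13693.68


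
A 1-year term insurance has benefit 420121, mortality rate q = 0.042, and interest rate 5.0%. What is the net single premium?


NSP = benefit * q * v
v = 1/(1+i) = 0.952381
NSP = 420121 * 0.042 * 0.952381
= 16804.84


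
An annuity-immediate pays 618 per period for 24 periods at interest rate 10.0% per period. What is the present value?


PV = PMT * (1 - (1+i)^(-n)) / i
= 618 * (1 - (1+0.1)^(-24)) / 0.1
= 618 * (1 - 0.101526) / 0.1
= 618 * 8.984744
= 5552.5718


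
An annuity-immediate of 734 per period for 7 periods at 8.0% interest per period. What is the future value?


FV = PMT * ((1+i)^n - 1) / i
= 734 * ((1.08)^7 - 1) / 0.08
= 734 * (1.713824 - 1) / 0.08
= 6549.3377


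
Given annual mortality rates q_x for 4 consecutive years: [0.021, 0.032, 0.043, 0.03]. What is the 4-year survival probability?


p_k = 1 - q_k for each year
Survival = product of (1 - q_k)
= 0.979 * 0.968 * 0.957 * 0.97
= 0.8797


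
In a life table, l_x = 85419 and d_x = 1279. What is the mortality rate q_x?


q_x = d_x / l_x
= 1279 / 85419
= 0.015


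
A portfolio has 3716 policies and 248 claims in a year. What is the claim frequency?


frequency = claims / policies
= 248 / 3716
= 0.0667


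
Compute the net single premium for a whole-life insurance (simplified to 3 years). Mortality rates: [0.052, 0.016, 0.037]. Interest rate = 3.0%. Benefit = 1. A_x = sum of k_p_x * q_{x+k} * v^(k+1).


v = 0.970874
Year 0: k_p_x=1.0, q=0.052, term=0.050485
Year 1: k_p_x=0.948, q=0.016, term=0.014297
Year 2: k_p_x=0.932832, q=0.037, term=0.031586
A_x = 0.0964


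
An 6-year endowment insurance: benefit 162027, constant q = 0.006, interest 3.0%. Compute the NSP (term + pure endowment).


Term component = 5190.7115
Pure endowment = 6_p_x * v^6 * benefit = 0.964536 * 0.837484 * 162027 = 130882.7312
NSP = 136073.4427


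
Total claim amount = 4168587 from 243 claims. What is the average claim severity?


severity = total / number
= 4168587 / 243
= 17154.679


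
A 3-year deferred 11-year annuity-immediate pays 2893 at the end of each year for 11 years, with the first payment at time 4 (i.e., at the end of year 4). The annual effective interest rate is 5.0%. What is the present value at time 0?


PV at time 3 of the 11-year annuity-immediate:
a_n = 2893 * (1-(1+0.05)^(-11))/0.05 = 24030.4563
Discount back 3 years to time 0:
PV = 24030.4563 * (1+0.05)^(-3)
= 24030.4563 * 0.863838
= 20758.4117


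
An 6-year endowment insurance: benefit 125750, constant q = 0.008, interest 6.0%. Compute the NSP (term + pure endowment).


Term component = 4855.5475
Pure endowment = 6_p_x * v^6 * benefit = 0.95295 * 0.704961 * 125750 = 84477.8466
NSP = 89333.3941


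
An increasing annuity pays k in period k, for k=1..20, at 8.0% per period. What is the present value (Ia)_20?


(Ia)_n = sum_{k=1}^{n} k * v^k, v = 1/(1+i)
v = 0.925926
Sum computed term by term:
(Ia)_20 = 78.9079


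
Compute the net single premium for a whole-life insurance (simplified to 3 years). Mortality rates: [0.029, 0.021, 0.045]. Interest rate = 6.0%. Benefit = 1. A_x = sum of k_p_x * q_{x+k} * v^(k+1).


v = 0.943396
Year 0: k_p_x=1.0, q=0.029, term=0.027358
Year 1: k_p_x=0.971, q=0.021, term=0.018148
Year 2: k_p_x=0.950609, q=0.045, term=0.035917
A_x = 0.0814


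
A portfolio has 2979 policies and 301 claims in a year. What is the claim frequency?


frequency = claims / policies
= 301 / 2979
= 0.101


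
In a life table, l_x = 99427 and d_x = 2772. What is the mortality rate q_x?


q_x = d_x / l_x
= 2772 / 99427
= 0.0279


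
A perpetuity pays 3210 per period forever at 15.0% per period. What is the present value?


PV = PMT / i
= 3210 / 0.15
= 21400.0


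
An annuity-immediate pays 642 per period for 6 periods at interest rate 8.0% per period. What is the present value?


PV = PMT * (1 - (1+i)^(-n)) / i
= 642 * (1 - (1+0.08)^(-6)) / 0.08
= 642 * (1 - 0.63017) / 0.08
= 642 * 4.62288
= 2967.8887


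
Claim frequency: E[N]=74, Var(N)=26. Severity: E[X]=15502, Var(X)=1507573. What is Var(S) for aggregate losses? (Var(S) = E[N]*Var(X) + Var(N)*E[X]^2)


Var(S) = E[N]*Var(X) + Var(N)*E[X]^2
= 74*1507573 + 26*15502^2
= 111560402 + 6248112104
= 6.3597e+09


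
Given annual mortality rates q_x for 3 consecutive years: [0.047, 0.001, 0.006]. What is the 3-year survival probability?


p_k = 1 - q_k for each year
Survival = product of (1 - q_k)
= 0.953 * 0.999 * 0.994
= 0.9463


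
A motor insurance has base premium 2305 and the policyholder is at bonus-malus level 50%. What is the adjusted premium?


adjusted = base * BM_level / 100
= 2305 * 50 / 100
= 2305 * 0.5
= 1152.5


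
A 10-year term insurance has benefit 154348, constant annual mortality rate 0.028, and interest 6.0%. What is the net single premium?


NSP = benefit * sum_{k=0}^{n-1} k_p_x * q * v^(k+1)
With constant q=0.028, v=0.943396
Sum = 0.184436
NSP = 154348 * 0.184436
= 28467.3684


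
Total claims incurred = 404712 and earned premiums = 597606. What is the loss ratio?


Loss ratio = claims / premiums
= 404712 / 597606
= 0.6772


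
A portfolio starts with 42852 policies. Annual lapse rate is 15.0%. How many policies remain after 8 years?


remaining = initial * (1 - lapse)^years
= 42852 * (1 - 0.15)^8
= 42852 * 0.272491
= 11676.764


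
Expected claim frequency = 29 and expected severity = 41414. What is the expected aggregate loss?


E[S] = E[N] * E[X]
= 29 * 41414
= 1.2010e+06


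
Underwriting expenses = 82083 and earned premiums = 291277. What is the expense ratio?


Expense ratio = expenses / premiums
= 82083 / 291277
= 0.2818


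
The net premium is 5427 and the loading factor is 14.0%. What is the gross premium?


Gross = net * (1 + loading)
= 5427 * (1 + 0.14)
= 5427 * 1.14
= 6186.78


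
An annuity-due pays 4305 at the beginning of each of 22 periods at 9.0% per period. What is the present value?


PV_due = PMT * (1-(1+i)^(-n))/i * (1+i)
PV_immediate = 40649.6415
PV_due = 40649.6415 * 1.09
= 44308.1093


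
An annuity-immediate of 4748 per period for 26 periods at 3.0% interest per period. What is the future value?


FV = PMT * ((1+i)^n - 1) / i
= 4748 * ((1.03)^26 - 1) / 0.03
= 4748 * (2.156591 - 1) / 0.03
= 183049.8446


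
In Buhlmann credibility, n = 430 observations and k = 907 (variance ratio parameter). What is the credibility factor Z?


Z = n / (n + k)
= 430 / (430 + 907)
= 430 / 1337
= 0.3216


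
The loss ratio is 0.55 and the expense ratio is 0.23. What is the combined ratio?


Combined ratio = loss ratio + expense ratio
= 0.55 + 0.23
= 0.78


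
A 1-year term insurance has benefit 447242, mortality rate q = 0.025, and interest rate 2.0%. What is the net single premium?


NSP = benefit * q * v
v = 1/(1+i) = 0.980392
NSP = 447242 * 0.025 * 0.980392
= 10961.8137


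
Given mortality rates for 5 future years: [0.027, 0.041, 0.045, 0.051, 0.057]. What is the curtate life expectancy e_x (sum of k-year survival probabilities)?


e_x = sum_{k=1}^{n} k_p_x
k_p_x values:
  1_p_x = 0.973
  2_p_x = 0.933107
  3_p_x = 0.891117
  4_p_x = 0.84567
  5_p_x = 0.797467
e_x = 4.4404


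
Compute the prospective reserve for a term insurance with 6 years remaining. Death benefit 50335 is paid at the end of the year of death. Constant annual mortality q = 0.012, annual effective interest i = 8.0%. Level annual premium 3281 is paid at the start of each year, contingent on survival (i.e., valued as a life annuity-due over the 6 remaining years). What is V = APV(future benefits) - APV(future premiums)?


v = 1/(1+i) = 0.925926
APV(future benefits) per unit = sum_{k=0}^{5} k_p_x * q * v^(k+1) = 0.053982
APV(future benefits) = 50335 * 0.053982 = 2717.1906
Life annuity-due factor ä_{x:6} = sum_{k=0}^{5} k_p_x * v^k = 4.858392
APV(future premiums) = 3281 * 4.858392 = 15940.3834
V = 2717.1906 - 15940.3834
= -13223.1929


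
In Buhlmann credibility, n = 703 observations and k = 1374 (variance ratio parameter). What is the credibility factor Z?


Z = n / (n + k)
= 703 / (703 + 1374)
= 703 / 2077
= 0.3385


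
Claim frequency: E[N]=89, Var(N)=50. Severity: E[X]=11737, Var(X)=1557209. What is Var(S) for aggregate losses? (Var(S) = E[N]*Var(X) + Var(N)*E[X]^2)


Var(S) = E[N]*Var(X) + Var(N)*E[X]^2
= 89*1557209 + 50*11737^2
= 138591601 + 6887858450
= 7.0265e+09


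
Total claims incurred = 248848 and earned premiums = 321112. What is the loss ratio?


Loss ratio = claims / premiums
= 248848 / 321112
= 0.775


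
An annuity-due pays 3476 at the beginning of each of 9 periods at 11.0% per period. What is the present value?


PV_due = PMT * (1-(1+i)^(-n))/i * (1+i)
PV_immediate = 19246.7772
PV_due = 19246.7772 * 1.11
= 21363.9227


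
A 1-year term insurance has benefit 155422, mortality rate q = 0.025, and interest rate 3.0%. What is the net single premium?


NSP = benefit * q * v
v = 1/(1+i) = 0.970874
NSP = 155422 * 0.025 * 0.970874
= 3772.3786


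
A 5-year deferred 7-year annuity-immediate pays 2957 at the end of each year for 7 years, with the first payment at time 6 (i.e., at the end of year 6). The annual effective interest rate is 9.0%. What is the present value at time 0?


PV at time 5 of the 7-year annuity-immediate:
a_n = 2957 * (1-(1+0.09)^(-7))/0.09 = 14882.4415
Discount back 5 years to time 0:
PV = 14882.4415 * (1+0.09)^(-5)
= 14882.4415 * 0.649931
= 9672.5659


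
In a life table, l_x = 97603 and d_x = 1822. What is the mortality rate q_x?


q_x = d_x / l_x
= 1822 / 97603
= 0.0187


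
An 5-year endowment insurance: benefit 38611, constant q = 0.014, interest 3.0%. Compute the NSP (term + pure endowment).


Term component = 2409.2322
Pure endowment = 5_p_x * v^5 * benefit = 0.931933 * 0.862609 * 38611 = 31039.1272
NSP = 33448.3595


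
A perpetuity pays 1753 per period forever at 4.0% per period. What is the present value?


PV = PMT / i
= 1753 / 0.04
= 43825.0


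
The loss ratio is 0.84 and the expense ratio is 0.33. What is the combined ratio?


Combined ratio = loss ratio + expense ratio
= 0.84 + 0.33
= 1.17


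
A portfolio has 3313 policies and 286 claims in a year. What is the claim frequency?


frequency = claims / policies
= 286 / 3313
= 0.0863


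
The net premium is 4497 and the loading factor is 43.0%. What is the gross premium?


Gross = net * (1 + loading)
= 4497 * (1 + 0.43)
= 4497 * 1.43
= 6430.71


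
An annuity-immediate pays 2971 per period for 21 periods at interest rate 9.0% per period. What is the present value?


PV = PMT * (1 - (1+i)^(-n)) / i
= 2971 * (1 - (1+0.09)^(-21)) / 0.09
= 2971 * (1 - 0.163698) / 0.09
= 2971 * 9.292244
= 27607.2561


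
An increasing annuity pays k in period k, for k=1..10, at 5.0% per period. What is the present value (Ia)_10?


(Ia)_n = sum_{k=1}^{n} k * v^k, v = 1/(1+i)
v = 0.952381
Sum computed term by term:
(Ia)_10 = 39.3738


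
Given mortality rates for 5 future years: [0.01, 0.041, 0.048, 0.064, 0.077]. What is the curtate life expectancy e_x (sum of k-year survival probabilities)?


e_x = sum_{k=1}^{n} k_p_x
k_p_x values:
  1_p_x = 0.99
  2_p_x = 0.94941
  3_p_x = 0.903838
  4_p_x = 0.845993
  5_p_x = 0.780851
e_x = 4.4701


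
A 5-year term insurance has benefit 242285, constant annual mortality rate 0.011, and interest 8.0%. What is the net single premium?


NSP = benefit * sum_{k=0}^{n-1} k_p_x * q * v^(k+1)
With constant q=0.011, v=0.925926
Sum = 0.043037
NSP = 242285 * 0.043037
= 10427.2494


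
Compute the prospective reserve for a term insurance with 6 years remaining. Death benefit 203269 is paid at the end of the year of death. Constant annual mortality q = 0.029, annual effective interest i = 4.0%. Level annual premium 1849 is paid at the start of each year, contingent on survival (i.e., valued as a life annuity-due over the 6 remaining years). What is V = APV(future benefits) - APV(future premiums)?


v = 1/(1+i) = 0.961538
APV(future benefits) per unit = sum_{k=0}^{5} k_p_x * q * v^(k+1) = 0.141893
APV(future benefits) = 203269 * 0.141893 = 28842.4579
Life annuity-due factor ä_{x:6} = sum_{k=0}^{5} k_p_x * v^k = 5.088578
APV(future premiums) = 1849 * 5.088578 = 9408.7812
V = 28842.4579 - 9408.7812
= 19433.6767


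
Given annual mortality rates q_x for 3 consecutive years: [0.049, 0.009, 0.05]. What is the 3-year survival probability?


p_k = 1 - q_k for each year
Survival = product of (1 - q_k)
= 0.951 * 0.991 * 0.95
= 0.8953


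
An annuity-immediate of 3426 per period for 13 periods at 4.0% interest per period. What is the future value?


FV = PMT * ((1+i)^n - 1) / i
= 3426 * ((1.04)^13 - 1) / 0.04
= 3426 * (1.665074 - 1) / 0.04
= 56963.5459


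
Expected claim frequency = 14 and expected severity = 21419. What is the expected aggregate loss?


E[S] = E[N] * E[X]
= 14 * 21419
= 299866


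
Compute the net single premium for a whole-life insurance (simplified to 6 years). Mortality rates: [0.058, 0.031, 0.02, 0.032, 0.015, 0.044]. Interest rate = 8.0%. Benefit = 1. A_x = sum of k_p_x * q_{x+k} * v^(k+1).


v = 0.925926
Year 0: k_p_x=1.0, q=0.058, term=0.053704
Year 1: k_p_x=0.942, q=0.031, term=0.025036
Year 2: k_p_x=0.912798, q=0.02, term=0.014492
Year 3: k_p_x=0.894542, q=0.032, term=0.02104
Year 4: k_p_x=0.865917, q=0.015, term=0.00884
Year 5: k_p_x=0.852928, q=0.044, term=0.02365
A_x = 0.1468


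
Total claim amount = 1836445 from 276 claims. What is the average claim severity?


severity = total / number
= 1836445 / 276
= 6653.7862


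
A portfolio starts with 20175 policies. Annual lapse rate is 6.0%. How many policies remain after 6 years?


remaining = initial * (1 - lapse)^years
= 20175 * (1 - 0.06)^6
= 20175 * 0.68987
= 13918.1228


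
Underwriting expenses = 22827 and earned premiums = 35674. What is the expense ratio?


Expense ratio = expenses / premiums
= 22827 / 35674
= 0.6399


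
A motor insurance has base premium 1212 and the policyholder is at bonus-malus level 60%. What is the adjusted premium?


adjusted = base * BM_level / 100
= 1212 * 60 / 100
= 1212 * 0.6
= 727.2


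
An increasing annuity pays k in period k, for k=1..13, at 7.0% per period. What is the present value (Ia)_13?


(Ia)_n = sum_{k=1}^{n} k * v^k, v = 1/(1+i)
v = 0.934579
Sum computed term by term:
(Ia)_13 = 50.6878


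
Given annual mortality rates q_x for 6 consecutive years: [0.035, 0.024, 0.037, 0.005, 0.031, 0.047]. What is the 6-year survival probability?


p_k = 1 - q_k for each year
Survival = product of (1 - q_k)
= 0.965 * 0.976 * 0.963 * 0.995 * 0.969 * 0.953
= 0.8334


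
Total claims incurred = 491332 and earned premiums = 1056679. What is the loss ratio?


Loss ratio = claims / premiums
= 491332 / 1056679
= 0.465


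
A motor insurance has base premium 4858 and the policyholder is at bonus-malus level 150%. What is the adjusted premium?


adjusted = base * BM_level / 100
= 4858 * 150 / 100
= 4858 * 1.5
= 7287.0


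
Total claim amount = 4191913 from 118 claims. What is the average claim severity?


severity = total / number
= 4191913 / 118
= 35524.6864


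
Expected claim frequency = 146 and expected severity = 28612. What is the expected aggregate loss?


E[S] = E[N] * E[X]
= 146 * 28612
= 4.1774e+06


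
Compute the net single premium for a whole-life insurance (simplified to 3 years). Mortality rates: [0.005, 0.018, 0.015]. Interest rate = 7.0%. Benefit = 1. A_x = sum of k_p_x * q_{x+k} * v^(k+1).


v = 0.934579
Year 0: k_p_x=1.0, q=0.005, term=0.004673
Year 1: k_p_x=0.995, q=0.018, term=0.015643
Year 2: k_p_x=0.97709, q=0.015, term=0.011964
A_x = 0.0323


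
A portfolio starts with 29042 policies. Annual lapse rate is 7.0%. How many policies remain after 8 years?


remaining = initial * (1 - lapse)^years
= 29042 * (1 - 0.07)^8
= 29042 * 0.559582
= 16251.3749


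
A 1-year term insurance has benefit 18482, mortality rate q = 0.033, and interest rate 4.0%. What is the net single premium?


NSP = benefit * q * v
v = 1/(1+i) = 0.961538
NSP = 18482 * 0.033 * 0.961538
= 586.4481


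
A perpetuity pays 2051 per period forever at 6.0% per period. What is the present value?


PV = PMT / i
= 2051 / 0.06
= 34183.3333


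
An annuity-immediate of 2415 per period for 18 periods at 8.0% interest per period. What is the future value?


FV = PMT * ((1+i)^n - 1) / i
= 2415 * ((1.08)^18 - 1) / 0.08
= 2415 * (3.996019 - 1) / 0.08
= 90442.3386


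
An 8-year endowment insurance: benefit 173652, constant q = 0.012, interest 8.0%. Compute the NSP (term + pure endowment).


Term component = 11539.63
Pure endowment = 8_p_x * v^8 * benefit = 0.907937 * 0.540269 * 173652 = 85181.5037
NSP = 96721.1337


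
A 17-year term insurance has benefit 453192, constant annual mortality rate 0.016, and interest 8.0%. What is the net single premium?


NSP = benefit * sum_{k=0}^{n-1} k_p_x * q * v^(k+1)
With constant q=0.016, v=0.925926
Sum = 0.132424
NSP = 453192 * 0.132424
= 60013.7118


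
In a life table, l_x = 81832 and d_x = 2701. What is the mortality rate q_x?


q_x = d_x / l_x
= 2701 / 81832
= 0.033


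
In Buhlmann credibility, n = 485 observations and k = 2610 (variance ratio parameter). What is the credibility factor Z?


Z = n / (n + k)
= 485 / (485 + 2610)
= 485 / 3095
= 0.1567


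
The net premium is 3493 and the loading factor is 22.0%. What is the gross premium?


Gross = net * (1 + loading)
= 3493 * (1 + 0.22)
= 3493 * 1.22
= 4261.46


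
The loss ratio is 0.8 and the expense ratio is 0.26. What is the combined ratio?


Combined ratio = loss ratio + expense ratio
= 0.8 + 0.26
= 1.06


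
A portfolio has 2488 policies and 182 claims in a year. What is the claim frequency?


frequency = claims / policies
= 182 / 2488
= 0.0732


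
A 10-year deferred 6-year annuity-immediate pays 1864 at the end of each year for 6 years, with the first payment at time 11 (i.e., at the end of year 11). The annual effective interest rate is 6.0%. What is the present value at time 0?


PV at time 10 of the 6-year annuity-immediate:
a_n = 1864 * (1-(1+0.06)^(-6))/0.06 = 9165.8925
Discount back 10 years to time 0:
PV = 9165.8925 * (1+0.06)^(-10)
= 9165.8925 * 0.558395
= 5118.1865


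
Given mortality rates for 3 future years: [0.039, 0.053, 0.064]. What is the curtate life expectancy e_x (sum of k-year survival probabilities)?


e_x = sum_{k=1}^{n} k_p_x
k_p_x values:
  1_p_x = 0.961
  2_p_x = 0.910067
  3_p_x = 0.851823
e_x = 2.7229


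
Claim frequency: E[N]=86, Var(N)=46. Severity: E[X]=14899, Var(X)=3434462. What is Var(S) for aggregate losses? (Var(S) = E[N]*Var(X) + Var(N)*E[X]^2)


Var(S) = E[N]*Var(X) + Var(N)*E[X]^2
= 86*3434462 + 46*14899^2
= 295363732 + 10211089246
= 1.0506e+10


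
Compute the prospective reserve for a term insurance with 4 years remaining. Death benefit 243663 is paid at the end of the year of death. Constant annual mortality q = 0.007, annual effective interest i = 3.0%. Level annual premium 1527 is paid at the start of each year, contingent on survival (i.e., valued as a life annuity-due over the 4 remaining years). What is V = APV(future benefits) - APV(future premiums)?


v = 1/(1+i) = 0.970874
APV(future benefits) per unit = sum_{k=0}^{3} k_p_x * q * v^(k+1) = 0.025754
APV(future benefits) = 243663 * 0.025754 = 6275.4032
Life annuity-due factor ä_{x:4} = sum_{k=0}^{3} k_p_x * v^k = 3.789581
APV(future premiums) = 1527 * 3.789581 = 5786.6907
V = 6275.4032 - 5786.6907
= 488.7125


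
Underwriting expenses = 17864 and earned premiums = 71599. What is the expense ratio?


Expense ratio = expenses / premiums
= 17864 / 71599
= 0.2495
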